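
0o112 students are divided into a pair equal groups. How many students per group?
Convert 0o112 (octal) → 1×64 + 1×8 + 2 = 74 (decimal)
Convert a pair (colloquial) → 2 (decimal)
Compute 74 ÷ 2 = 37
37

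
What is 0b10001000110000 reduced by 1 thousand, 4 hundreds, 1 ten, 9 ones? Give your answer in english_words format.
Convert 0b10001000110000 (binary) → 8192 + 512 + 32 + 16 = 8752 (decimal)
Convert 1 thousand, 4 hundreds, 1 ten, 9 ones (place-value notation) → 1×1000 + 4×100 + 1×10 + 9 = 1419 (decimal)
Compute 8752 - 1419 = 7333
Convert 7333 (decimal) → 7333 = 7×1000 + 3×100 + 33 → seven thousand three hundred thirty-three (English words)
seven thousand three hundred thirty-three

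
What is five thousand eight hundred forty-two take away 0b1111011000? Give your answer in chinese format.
Convert five thousand eight hundred forty-two (English words) → 5×1000 + 8×100 + 42 = 5842 (decimal)
Convert 0b1111011000 (binary) → 512 + 256 + 128 + 64 + 16 + 8 = 984 (decimal)
Compute 5842 - 984 = 4858
Convert 4858 (decimal) → 4858 = 4×1000 + 8×100 + 5×10 + 8 → 四千八百五十八 (Chinese numeral)
四千八百五十八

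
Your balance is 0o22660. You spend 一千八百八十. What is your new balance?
Convert 0o22660 (octal) → 2×4096 + 2×512 + 6×64 + 6×8 = 9648 (decimal)
Convert 一千八百八十 (Chinese numeral) → 1×1000 + 8×100 + 8×10 = 1880 (decimal)
Compute 9648 - 1880 = 7768
7768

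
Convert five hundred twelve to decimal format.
Convert five hundred twelve (English words) → 5×100 + 12 = 512 (decimal)
512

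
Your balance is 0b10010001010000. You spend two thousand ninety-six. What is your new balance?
Convert 0b10010001010000 (binary) → 8192 + 1024 + 64 + 16 = 9296 (decimal)
Convert two thousand ninety-six (English words) → 2×1000 + 96 = 2096 (decimal)
Compute 9296 - 2096 = 7200
7200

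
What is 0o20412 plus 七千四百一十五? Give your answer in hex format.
Convert 0o20412 (octal) → 2×4096 + 4×64 + 1×8 + 2 = 8458 (decimal)
Convert 七千四百一十五 (Chinese numeral) → 7×1000 + 4×100 + 1×10 + 5 = 7415 (decimal)
Compute 8458 + 7415 = 15873
Convert 15873 (decimal) → 15873 = 3×4096 + 14×256 + 1 → 0x3E01 (hexadecimal)
0x3E01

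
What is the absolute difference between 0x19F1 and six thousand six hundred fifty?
Convert 0x19F1 (hexadecimal) → 1×4096 + 9×256 + 15×16 + 1 = 6641 (decimal)
Convert six thousand six hundred fifty (English words) → 6×1000 + 6×100 + 50 = 6650 (decimal)
Compute |6641 - 6650| = 9
9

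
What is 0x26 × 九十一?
Convert 0x26 (hexadecimal) → 2×16 + 6 = 38 (decimal)
Convert 九十一 (Chinese numeral) → 9×10 + 1 = 91 (decimal)
Compute 38 × 91 = 3458
3458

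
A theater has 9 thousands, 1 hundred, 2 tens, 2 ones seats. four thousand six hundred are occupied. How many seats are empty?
Convert 9 thousands, 1 hundred, 2 tens, 2 ones (place-value notation) → 9×1000 + 1×100 + 2×10 + 2 = 9122 (decimal)
Convert four thousand six hundred (English words) → 4×1000 + 6×100 = 4600 (decimal)
Compute 9122 - 4600 = 4522
4522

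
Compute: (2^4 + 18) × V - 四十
Convert 2^4 (power) → 16 (decimal)
Convert V (Roman numeral) → 5 (decimal)
Convert 四十 (Chinese numeral) → 4×10 = 40 (decimal)
Expression in decimal: (16 + 18) × 5 - 40
Parentheses first: 16 + 18 = 34
Multiply: 34 × 5 = 170
Subtract: 170 - 40 = 130
130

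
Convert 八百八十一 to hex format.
Convert 八百八十一 (Chinese numeral) → 8×100 + 8×10 + 1 = 881 (decimal)
Convert 881 (decimal) → 881 = 3×256 + 7×16 + 1 → 0x371 (hexadecimal)
0x371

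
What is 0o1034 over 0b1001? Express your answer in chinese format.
Convert 0o1034 (octal) → 1×512 + 3×8 + 4 = 540 (decimal)
Convert 0b1001 (binary) → 8 + 1 = 9 (decimal)
Compute 540 ÷ 9 = 60
Convert 60 (decimal) → 60 = 6×10 → 六十 (Chinese numeral)
六十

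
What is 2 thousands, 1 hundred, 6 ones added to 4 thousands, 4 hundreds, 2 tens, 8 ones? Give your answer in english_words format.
Convert 2 thousands, 1 hundred, 6 ones (place-value notation) → 2×1000 + 1×100 + 6 = 2106 (decimal)
Convert 4 thousands, 4 hundreds, 2 tens, 8 ones (place-value notation) → 4×1000 + 4×100 + 2×10 + 8 = 4428 (decimal)
Compute 2106 + 4428 = 6534
Convert 6534 (decimal) → 6534 = 6×1000 + 5×100 + 34 → six thousand five hundred thirty-four (English words)
six thousand five hundred thirty-four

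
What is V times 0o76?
Convert V (Roman numeral) → 5 (decimal)
Convert 0o76 (octal) → 7×8 + 6 = 62 (decimal)
Compute 5 × 62 = 310
310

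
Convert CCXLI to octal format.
Convert CCXLI (Roman numeral) → 100 + 100 + 40 + 1 = 241 (decimal)
Convert 241 (decimal) → 241 = 3×64 + 6×8 + 1 → 0o361 (octal)
0o361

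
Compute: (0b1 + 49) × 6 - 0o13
Convert 0b1 (binary) → 1 (decimal)
Convert 0o13 (octal) → 1×8 + 3 = 11 (decimal)
Expression in decimal: (1 + 49) × 6 - 11
Parentheses first: 1 + 49 = 50
Multiply: 50 × 6 = 300
Subtract: 300 - 11 = 289
289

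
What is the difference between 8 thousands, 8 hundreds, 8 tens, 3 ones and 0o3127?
Convert 8 thousands, 8 hundreds, 8 tens, 3 ones (place-value notation) → 8×1000 + 8×100 + 8×10 + 3 = 8883 (decimal)
Convert 0o3127 (octal) → 3×512 + 1×64 + 2×8 + 7 = 1623 (decimal)
Difference: |8883 - 1623| = 7260
7260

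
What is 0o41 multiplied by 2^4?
Convert 0o41 (octal) → 4×8 + 1 = 33 (decimal)
Convert 2^4 (power) → 16 (decimal)
Compute 33 × 16 = 528
528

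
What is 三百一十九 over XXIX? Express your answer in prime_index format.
Convert 三百一十九 (Chinese numeral) → 3×100 + 1×10 + 9 = 319 (decimal)
Convert XXIX (Roman numeral) → 10 + 10 + 9 = 29 (decimal)
Compute 319 ÷ 29 = 11
Convert 11 (decimal) → the 5th prime (prime index)
the 5th prime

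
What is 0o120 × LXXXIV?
Convert 0o120 (octal) → 1×64 + 2×8 = 80 (decimal)
Convert LXXXIV (Roman numeral) → 50 + 10 + 10 + 10 + 4 = 84 (decimal)
Compute 80 × 84 = 6720
6720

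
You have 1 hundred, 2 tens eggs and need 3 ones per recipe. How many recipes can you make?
Convert 1 hundred, 2 tens (place-value notation) → 1×100 + 2×10 = 120 (decimal)
Convert 3 ones (place-value notation) → 3 (decimal)
Compute 120 ÷ 3 = 40
40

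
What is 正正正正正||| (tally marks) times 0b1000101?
Convert 正正正正正||| (tally marks) → 5 + 5 + 5 + 5 + 5 + 3 = 28 (decimal)
Convert 0b1000101 (binary) → 64 + 4 + 1 = 69 (decimal)
Compute 28 × 69 = 1932
1932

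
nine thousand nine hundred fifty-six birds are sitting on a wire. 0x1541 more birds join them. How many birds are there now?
Convert nine thousand nine hundred fifty-six (English words) → 9×1000 + 9×100 + 56 = 9956 (decimal)
Convert 0x1541 (hexadecimal) → 1×4096 + 5×256 + 4×16 + 1 = 5441 (decimal)
Compute 9956 + 5441 = 15397
15397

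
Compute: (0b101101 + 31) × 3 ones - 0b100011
Convert 0b101101 (binary) → 32 + 8 + 4 + 1 = 45 (decimal)
Convert 3 ones (place-value notation) → 3 (decimal)
Convert 0b100011 (binary) → 32 + 2 + 1 = 35 (decimal)
Expression in decimal: (45 + 31) × 3 - 35
Parentheses first: 45 + 31 = 76
Multiply: 76 × 3 = 228
Subtract: 228 - 35 = 193
193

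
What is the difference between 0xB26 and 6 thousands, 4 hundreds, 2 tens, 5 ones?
Convert 0xB26 (hexadecimal) → 11×256 + 2×16 + 6 = 2854 (decimal)
Convert 6 thousands, 4 hundreds, 2 tens, 5 ones (place-value notation) → 6×1000 + 4×100 + 2×10 + 5 = 6425 (decimal)
Difference: |2854 - 6425| = 3571
3571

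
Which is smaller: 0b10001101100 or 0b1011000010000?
Convert 0b10001101100 (binary) → 1024 + 64 + 32 + 8 + 4 = 1132 (decimal)
Convert 0b1011000010000 (binary) → 4096 + 1024 + 512 + 16 = 5648 (decimal)
Compare 1132 vs 5648: smaller = 1132
1132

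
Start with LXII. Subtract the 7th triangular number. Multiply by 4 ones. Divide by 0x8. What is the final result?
Convert LXII (Roman numeral) → 50 + 10 + 1 + 1 = 62 (decimal)
Start: 62
Convert the 7th triangular number (triangular index) → 7×8/2 = 28 (decimal)
62 - 28 = 34
Convert 4 ones (place-value notation) → 4 (decimal)
34 × 4 = 136
Convert 0x8 (hexadecimal) → 8 (decimal)
136 ÷ 8 = 17
17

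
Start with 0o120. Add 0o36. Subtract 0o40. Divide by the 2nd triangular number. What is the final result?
Convert 0o120 (octal) → 1×64 + 2×8 = 80 (decimal)
Start: 80
Convert 0o36 (octal) → 3×8 + 6 = 30 (decimal)
80 + 30 = 110
Convert 0o40 (octal) → 4×8 = 32 (decimal)
110 - 32 = 78
Convert the 2nd triangular number (triangular index) → 2×3/2 = 3 (decimal)
78 ÷ 3 = 26
26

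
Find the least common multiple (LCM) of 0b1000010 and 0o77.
Convert 0b1000010 (binary) → 64 + 2 = 66 (decimal)
Convert 0o77 (octal) → 7×8 + 7 = 63 (decimal)
Compute lcm(66, 63) = 1386
1386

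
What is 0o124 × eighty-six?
Convert 0o124 (octal) → 1×64 + 2×8 + 4 = 84 (decimal)
Convert eighty-six (English words) → 86 (decimal)
Compute 84 × 86 = 7224
7224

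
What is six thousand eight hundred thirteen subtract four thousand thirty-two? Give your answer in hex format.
Convert six thousand eight hundred thirteen (English words) → 6×1000 + 8×100 + 13 = 6813 (decimal)
Convert four thousand thirty-two (English words) → 4×1000 + 32 = 4032 (decimal)
Compute 6813 - 4032 = 2781
Convert 2781 (decimal) → 2781 = 10×256 + 13×16 + 13 → 0xADD (hexadecimal)
0xADD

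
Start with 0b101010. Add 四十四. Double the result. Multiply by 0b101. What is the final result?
Convert 0b101010 (binary) → 32 + 8 + 2 = 42 (decimal)
Start: 42
Convert 四十四 (Chinese numeral) → 4×10 + 4 = 44 (decimal)
42 + 44 = 86
86 × 2 = 172
Convert 0b101 (binary) → 4 + 1 = 5 (decimal)
172 × 5 = 860
860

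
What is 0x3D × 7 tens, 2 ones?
Convert 0x3D (hexadecimal) → 3×16 + 13 = 61 (decimal)
Convert 7 tens, 2 ones (place-value notation) → 7×10 + 2 = 72 (decimal)
Compute 61 × 72 = 4392
4392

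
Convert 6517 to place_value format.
Convert 6517 (decimal) → 6517 = 6×1000 + 5×100 + 1×10 + 7 → 6 thousands, 5 hundreds, 1 ten, 7 ones (place-value notation)
6 thousands, 5 hundreds, 1 ten, 7 ones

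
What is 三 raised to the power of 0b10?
Convert 三 (Chinese numeral) → 3 (decimal)
Convert 0b10 (binary) → 2 (decimal)
Compute 3 ^ 2 = 9
9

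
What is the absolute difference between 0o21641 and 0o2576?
Convert 0o21641 (octal) → 2×4096 + 1×512 + 6×64 + 4×8 + 1 = 9121 (decimal)
Convert 0o2576 (octal) → 2×512 + 5×64 + 7×8 + 6 = 1406 (decimal)
Compute |9121 - 1406| = 7715
7715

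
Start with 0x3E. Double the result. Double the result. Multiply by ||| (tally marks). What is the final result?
Convert 0x3E (hexadecimal) → 3×16 + 14 = 62 (decimal)
Start: 62
62 × 2 = 124
124 × 2 = 248
Convert ||| (tally marks) → 3 (decimal)
248 × 3 = 744
744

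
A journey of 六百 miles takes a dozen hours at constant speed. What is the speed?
Convert 六百 (Chinese numeral) → 6×100 = 600 (decimal)
Convert a dozen (colloquial) → 12 (decimal)
Compute 600 ÷ 12 = 50
50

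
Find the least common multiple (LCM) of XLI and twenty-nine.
Convert XLI (Roman numeral) → 40 + 1 = 41 (decimal)
Convert twenty-nine (English words) → 29 (decimal)
Compute lcm(41, 29) = 1189
1189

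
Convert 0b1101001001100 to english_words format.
Convert 0b1101001001100 (binary) → 4096 + 2048 + 512 + 64 + 8 + 4 = 6732 (decimal)
Convert 6732 (decimal) → 6732 = 6×1000 + 7×100 + 32 → six thousand seven hundred thirty-two (English words)
six thousand seven hundred thirty-two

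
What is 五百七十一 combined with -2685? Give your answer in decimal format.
Convert 五百七十一 (Chinese numeral) → 5×100 + 7×10 + 1 = 571 (decimal)
Compute 571 + -2685 = -2114
-2114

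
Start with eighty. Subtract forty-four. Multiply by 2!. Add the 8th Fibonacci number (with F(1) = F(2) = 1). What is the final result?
Convert eighty (English words) → 80 (decimal)
Start: 80
Convert forty-four (English words) → 44 (decimal)
80 - 44 = 36
Convert 2! (factorial) → 2 (decimal)
36 × 2 = 72
Convert the 8th Fibonacci number (with F(1) = F(2) = 1) (Fibonacci index) → 1, 1, 2, 3, 5, 8, 13, 21 → 21 (decimal)
72 + 21 = 93
93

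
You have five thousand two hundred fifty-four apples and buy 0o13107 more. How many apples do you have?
Convert five thousand two hundred fifty-four (English words) → 5×1000 + 2×100 + 54 = 5254 (decimal)
Convert 0o13107 (octal) → 1×4096 + 3×512 + 1×64 + 7 = 5703 (decimal)
Compute 5254 + 5703 = 10957
10957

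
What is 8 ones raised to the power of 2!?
Convert 8 ones (place-value notation) → 8 (decimal)
Convert 2! (factorial) → 2 (decimal)
Compute 8 ^ 2 = 64
64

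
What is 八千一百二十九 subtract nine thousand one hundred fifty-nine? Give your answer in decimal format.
Convert 八千一百二十九 (Chinese numeral) → 8×1000 + 1×100 + 2×10 + 9 = 8129 (decimal)
Convert nine thousand one hundred fifty-nine (English words) → 9×1000 + 1×100 + 59 = 9159 (decimal)
Compute 8129 - 9159 = -1030
-1030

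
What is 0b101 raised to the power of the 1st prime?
Convert 0b101 (binary) → 4 + 1 = 5 (decimal)
Convert the 1st prime (prime index) → 2 (decimal)
Compute 5 ^ 2 = 25
25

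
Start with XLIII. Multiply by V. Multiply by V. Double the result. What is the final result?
Convert XLIII (Roman numeral) → 40 + 1 + 1 + 1 = 43 (decimal)
Start: 43
Convert V (Roman numeral) → 5 (decimal)
43 × 5 = 215
Convert V (Roman numeral) → 5 (decimal)
215 × 5 = 1075
1075 × 2 = 2150
2150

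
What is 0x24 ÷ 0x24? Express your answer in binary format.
Convert 0x24 (hexadecimal) → 2×16 + 4 = 36 (decimal)
Convert 0x24 (hexadecimal) → 2×16 + 4 = 36 (decimal)
Compute 36 ÷ 36 = 1
Convert 1 (decimal) → 0b1 (binary)
0b1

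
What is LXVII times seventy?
Convert LXVII (Roman numeral) → 50 + 10 + 5 + 1 + 1 = 67 (decimal)
Convert seventy (English words) → 70 (decimal)
Compute 67 × 70 = 4690
4690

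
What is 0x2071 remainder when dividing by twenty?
Convert 0x2071 (hexadecimal) → 2×4096 + 7×16 + 1 = 8305 (decimal)
Convert twenty (English words) → 20 (decimal)
Compute 8305 mod 20 = 5
5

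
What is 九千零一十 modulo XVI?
Convert 九千零一十 (Chinese numeral) → 9×1000 + 1×10 = 9010 (decimal)
Convert XVI (Roman numeral) → 10 + 5 + 1 = 16 (decimal)
Compute 9010 mod 16 = 2
2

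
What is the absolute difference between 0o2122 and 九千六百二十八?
Convert 0o2122 (octal) → 2×512 + 1×64 + 2×8 + 2 = 1106 (decimal)
Convert 九千六百二十八 (Chinese numeral) → 9×1000 + 6×100 + 2×10 + 8 = 9628 (decimal)
Compute |1106 - 9628| = 8522
8522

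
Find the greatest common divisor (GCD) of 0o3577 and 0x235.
Convert 0o3577 (octal) → 3×512 + 5×64 + 7×8 + 7 = 1919 (decimal)
Convert 0x235 (hexadecimal) → 2×256 + 3×16 + 5 = 565 (decimal)
Compute gcd(1919, 565) = 1
1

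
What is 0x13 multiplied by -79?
Convert 0x13 (hexadecimal) → 1×16 + 3 = 19 (decimal)
Compute 19 × -79 = -1501
-1501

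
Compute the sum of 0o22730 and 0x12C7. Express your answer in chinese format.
Convert 0o22730 (octal) → 2×4096 + 2×512 + 7×64 + 3×8 = 9688 (decimal)
Convert 0x12C7 (hexadecimal) → 1×4096 + 2×256 + 12×16 + 7 = 4807 (decimal)
Compute 9688 + 4807 = 14495
Convert 14495 (decimal) → 14495 = 1×10000 + 4×1000 + 4×100 + 9×10 + 5 → 一万四千四百九十五 (Chinese numeral)
一万四千四百九十五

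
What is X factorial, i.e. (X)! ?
Convert X (Roman numeral) → 10 (decimal)
Compute 10! = 3628800
3628800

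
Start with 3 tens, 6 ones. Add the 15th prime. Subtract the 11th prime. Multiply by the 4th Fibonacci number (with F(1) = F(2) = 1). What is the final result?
Convert 3 tens, 6 ones (place-value notation) → 3×10 + 6 = 36 (decimal)
Start: 36
Convert the 15th prime (prime index) → 47 (decimal)
36 + 47 = 83
Convert the 11th prime (prime index) → 31 (decimal)
83 - 31 = 52
Convert the 4th Fibonacci number (with F(1) = F(2) = 1) (Fibonacci index) → 1, 1, 2, 3 → 3 (decimal)
52 × 3 = 156
156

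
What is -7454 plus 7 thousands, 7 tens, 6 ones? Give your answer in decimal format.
Convert 7 thousands, 7 tens, 6 ones (place-value notation) → 7×1000 + 7×10 + 6 = 7076 (decimal)
Compute -7454 + 7076 = -378
-378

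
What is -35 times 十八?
Convert 十八 (Chinese numeral) → 1×10 + 8 = 18 (decimal)
Compute -35 × 18 = -630
-630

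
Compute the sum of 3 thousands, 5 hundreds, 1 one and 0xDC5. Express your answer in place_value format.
Convert 3 thousands, 5 hundreds, 1 one (place-value notation) → 3×1000 + 5×100 + 1 = 3501 (decimal)
Convert 0xDC5 (hexadecimal) → 13×256 + 12×16 + 5 = 3525 (decimal)
Compute 3501 + 3525 = 7026
Convert 7026 (decimal) → 7026 = 7×1000 + 2×10 + 6 → 7 thousands, 2 tens, 6 ones (place-value notation)
7 thousands, 2 tens, 6 ones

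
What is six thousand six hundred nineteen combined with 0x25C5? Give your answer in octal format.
Convert six thousand six hundred nineteen (English words) → 6×1000 + 6×100 + 19 = 6619 (decimal)
Convert 0x25C5 (hexadecimal) → 2×4096 + 5×256 + 12×16 + 5 = 9669 (decimal)
Compute 6619 + 9669 = 16288
Convert 16288 (decimal) → 16288 = 3×4096 + 7×512 + 6×64 + 4×8 → 0o37640 (octal)
0o37640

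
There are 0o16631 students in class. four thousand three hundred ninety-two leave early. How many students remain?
Convert 0o16631 (octal) → 1×4096 + 6×512 + 6×64 + 3×8 + 1 = 7577 (decimal)
Convert four thousand three hundred ninety-two (English words) → 4×1000 + 3×100 + 92 = 4392 (decimal)
Compute 7577 - 4392 = 3185
3185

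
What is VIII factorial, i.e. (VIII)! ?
Convert VIII (Roman numeral) → 5 + 1 + 1 + 1 = 8 (decimal)
Compute 8! = 40320
40320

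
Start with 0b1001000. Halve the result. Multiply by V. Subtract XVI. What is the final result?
Convert 0b1001000 (binary) → 64 + 8 = 72 (decimal)
Start: 72
72 ÷ 2 = 36
Convert V (Roman numeral) → 5 (decimal)
36 × 5 = 180
Convert XVI (Roman numeral) → 10 + 5 + 1 = 16 (decimal)
180 - 16 = 164
164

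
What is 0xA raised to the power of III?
Convert 0xA (hexadecimal) → 10 (decimal)
Convert III (Roman numeral) → 1 + 1 + 1 = 3 (decimal)
Compute 10 ^ 3 = 1000
1000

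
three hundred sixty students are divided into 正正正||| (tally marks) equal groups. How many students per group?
Convert three hundred sixty (English words) → 3×100 + 60 = 360 (decimal)
Convert 正正正||| (tally marks) → 5 + 5 + 5 + 3 = 18 (decimal)
Compute 360 ÷ 18 = 20
20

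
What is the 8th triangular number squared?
The 8th triangular number = 8×9/2 = 36
Compute 36² = 36 × 36 = 1296
1296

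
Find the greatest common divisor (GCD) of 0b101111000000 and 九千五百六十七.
Convert 0b101111000000 (binary) → 2048 + 512 + 256 + 128 + 64 = 3008 (decimal)
Convert 九千五百六十七 (Chinese numeral) → 9×1000 + 5×100 + 6×10 + 7 = 9567 (decimal)
Compute gcd(3008, 9567) = 1
1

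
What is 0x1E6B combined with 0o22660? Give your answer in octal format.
Convert 0x1E6B (hexadecimal) → 1×4096 + 14×256 + 6×16 + 11 = 7787 (decimal)
Convert 0o22660 (octal) → 2×4096 + 2×512 + 6×64 + 6×8 = 9648 (decimal)
Compute 7787 + 9648 = 17435
Convert 17435 (decimal) → 17435 = 4×4096 + 2×512 + 3×8 + 3 → 0o42033 (octal)
0o42033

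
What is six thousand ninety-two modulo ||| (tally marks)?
Convert six thousand ninety-two (English words) → 6×1000 + 92 = 6092 (decimal)
Convert ||| (tally marks) → 3 (decimal)
Compute 6092 mod 3 = 2
2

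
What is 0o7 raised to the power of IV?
Convert 0o7 (octal) → 7 (decimal)
Convert IV (Roman numeral) → 4 (decimal)
Compute 7 ^ 4 = 2401
2401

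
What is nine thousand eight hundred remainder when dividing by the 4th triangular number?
Convert nine thousand eight hundred (English words) → 9×1000 + 8×100 = 9800 (decimal)
Convert the 4th triangular number (triangular index) → 4×5/2 = 10 (decimal)
Compute 9800 mod 10 = 0
0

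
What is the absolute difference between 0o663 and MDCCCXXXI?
Convert 0o663 (octal) → 6×64 + 6×8 + 3 = 435 (decimal)
Convert MDCCCXXXI (Roman numeral) → 1000 + 500 + 100 + 100 + 100 + 10 + 10 + 10 + 1 = 1831 (decimal)
Compute |435 - 1831| = 1396
1396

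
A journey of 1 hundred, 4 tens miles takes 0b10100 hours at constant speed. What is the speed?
Convert 1 hundred, 4 tens (place-value notation) → 1×100 + 4×10 = 140 (decimal)
Convert 0b10100 (binary) → 16 + 4 = 20 (decimal)
Compute 140 ÷ 20 = 7
7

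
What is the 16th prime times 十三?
Convert the 16th prime (prime index) → 53 (decimal)
Convert 十三 (Chinese numeral) → 1×10 + 3 = 13 (decimal)
Compute 53 × 13 = 689
689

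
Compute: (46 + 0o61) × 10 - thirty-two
Convert 0o61 (octal) → 6×8 + 1 = 49 (decimal)
Convert thirty-two (English words) → 32 (decimal)
Expression in decimal: (46 + 49) × 10 - 32
Parentheses first: 46 + 49 = 95
Multiply: 95 × 10 = 950
Subtract: 950 - 32 = 918
918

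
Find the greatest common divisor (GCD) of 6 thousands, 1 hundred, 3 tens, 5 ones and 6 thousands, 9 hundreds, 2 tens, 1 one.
Convert 6 thousands, 1 hundred, 3 tens, 5 ones (place-value notation) → 6×1000 + 1×100 + 3×10 + 5 = 6135 (decimal)
Convert 6 thousands, 9 hundreds, 2 tens, 1 one (place-value notation) → 6×1000 + 9×100 + 2×10 + 1 = 6921 (decimal)
Compute gcd(6135, 6921) = 3
3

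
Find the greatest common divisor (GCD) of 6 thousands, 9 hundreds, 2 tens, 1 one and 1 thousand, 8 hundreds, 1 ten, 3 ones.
Convert 6 thousands, 9 hundreds, 2 tens, 1 one (place-value notation) → 6×1000 + 9×100 + 2×10 + 1 = 6921 (decimal)
Convert 1 thousand, 8 hundreds, 1 ten, 3 ones (place-value notation) → 1×1000 + 8×100 + 1×10 + 3 = 1813 (decimal)
Compute gcd(6921, 1813) = 1
1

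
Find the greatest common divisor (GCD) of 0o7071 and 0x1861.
Convert 0o7071 (octal) → 7×512 + 7×8 + 1 = 3641 (decimal)
Convert 0x1861 (hexadecimal) → 1×4096 + 8×256 + 6×16 + 1 = 6241 (decimal)
Compute gcd(3641, 6241) = 1
1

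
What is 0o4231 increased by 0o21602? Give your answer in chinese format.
Convert 0o4231 (octal) → 4×512 + 2×64 + 3×8 + 1 = 2201 (decimal)
Convert 0o21602 (octal) → 2×4096 + 1×512 + 6×64 + 2 = 9090 (decimal)
Compute 2201 + 9090 = 11291
Convert 11291 (decimal) → 11291 = 1×10000 + 1×1000 + 2×100 + 9×10 + 1 → 一万一千二百九十一 (Chinese numeral)
一万一千二百九十一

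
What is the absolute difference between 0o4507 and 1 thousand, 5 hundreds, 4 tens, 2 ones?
Convert 0o4507 (octal) → 4×512 + 5×64 + 7 = 2375 (decimal)
Convert 1 thousand, 5 hundreds, 4 tens, 2 ones (place-value notation) → 1×1000 + 5×100 + 4×10 + 2 = 1542 (decimal)
Compute |2375 - 1542| = 833
833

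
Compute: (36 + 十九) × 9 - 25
Convert 十九 (Chinese numeral) → 1×10 + 9 = 19 (decimal)
Expression in decimal: (36 + 19) × 9 - 25
Parentheses first: 36 + 19 = 55
Multiply: 55 × 9 = 495
Subtract: 495 - 25 = 470
470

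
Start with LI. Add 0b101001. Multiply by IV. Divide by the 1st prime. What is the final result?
Convert LI (Roman numeral) → 50 + 1 = 51 (decimal)
Start: 51
Convert 0b101001 (binary) → 32 + 8 + 1 = 41 (decimal)
51 + 41 = 92
Convert IV (Roman numeral) → 4 (decimal)
92 × 4 = 368
Convert the 1st prime (prime index) → 2 (decimal)
368 ÷ 2 = 184
184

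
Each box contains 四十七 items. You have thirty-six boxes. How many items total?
Convert 四十七 (Chinese numeral) → 4×10 + 7 = 47 (decimal)
Convert thirty-six (English words) → 36 (decimal)
Compute 47 × 36 = 1692
1692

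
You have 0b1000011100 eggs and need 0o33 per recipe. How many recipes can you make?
Convert 0b1000011100 (binary) → 512 + 16 + 8 + 4 = 540 (decimal)
Convert 0o33 (octal) → 3×8 + 3 = 27 (decimal)
Compute 540 ÷ 27 = 20
20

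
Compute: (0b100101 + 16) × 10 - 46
Convert 0b100101 (binary) → 32 + 4 + 1 = 37 (decimal)
Expression in decimal: (37 + 16) × 10 - 46
Parentheses first: 37 + 16 = 53
Multiply: 53 × 10 = 530
Subtract: 530 - 46 = 484
484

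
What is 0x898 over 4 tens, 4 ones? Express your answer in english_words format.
Convert 0x898 (hexadecimal) → 8×256 + 9×16 + 8 = 2200 (decimal)
Convert 4 tens, 4 ones (place-value notation) → 4×10 + 4 = 44 (decimal)
Compute 2200 ÷ 44 = 50
Convert 50 (decimal) → fifty (English words)
fifty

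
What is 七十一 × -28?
Convert 七十一 (Chinese numeral) → 7×10 + 1 = 71 (decimal)
Compute 71 × -28 = -1988
-1988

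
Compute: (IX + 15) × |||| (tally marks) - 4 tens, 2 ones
Convert IX (Roman numeral) → 9 (decimal)
Convert |||| (tally marks) → 4 (decimal)
Convert 4 tens, 2 ones (place-value notation) → 4×10 + 2 = 42 (decimal)
Expression in decimal: (9 + 15) × 4 - 42
Parentheses first: 9 + 15 = 24
Multiply: 24 × 4 = 96
Subtract: 96 - 42 = 54
54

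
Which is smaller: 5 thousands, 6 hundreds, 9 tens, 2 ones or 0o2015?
Convert 5 thousands, 6 hundreds, 9 tens, 2 ones (place-value notation) → 5×1000 + 6×100 + 9×10 + 2 = 5692 (decimal)
Convert 0o2015 (octal) → 2×512 + 1×8 + 5 = 1037 (decimal)
Compare 5692 vs 1037: smaller = 1037
1037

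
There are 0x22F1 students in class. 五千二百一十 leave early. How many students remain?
Convert 0x22F1 (hexadecimal) → 2×4096 + 2×256 + 15×16 + 1 = 8945 (decimal)
Convert 五千二百一十 (Chinese numeral) → 5×1000 + 2×100 + 1×10 = 5210 (decimal)
Compute 8945 - 5210 = 3735
3735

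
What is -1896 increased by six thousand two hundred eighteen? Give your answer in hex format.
Convert six thousand two hundred eighteen (English words) → 6×1000 + 2×100 + 18 = 6218 (decimal)
Compute -1896 + 6218 = 4322
Convert 4322 (decimal) → 4322 = 1×4096 + 14×16 + 2 → 0x10E2 (hexadecimal)
0x10E2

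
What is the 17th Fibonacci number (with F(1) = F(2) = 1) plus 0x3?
The 17th Fibonacci number (with F(1) = F(2) = 1) = 1597
Convert 0x3 (hexadecimal) → 3 (decimal)
Compute 1597 + 3 = 1600
1600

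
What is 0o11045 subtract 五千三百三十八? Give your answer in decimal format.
Convert 0o11045 (octal) → 1×4096 + 1×512 + 4×8 + 5 = 4645 (decimal)
Convert 五千三百三十八 (Chinese numeral) → 5×1000 + 3×100 + 3×10 + 8 = 5338 (decimal)
Compute 4645 - 5338 = -693
-693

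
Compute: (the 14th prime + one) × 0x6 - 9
Convert the 14th prime (prime index) → 43 (decimal)
Convert one (English words) → 1 (decimal)
Convert 0x6 (hexadecimal) → 6 (decimal)
Expression in decimal: (43 + 1) × 6 - 9
Parentheses first: 43 + 1 = 44
Multiply: 44 × 6 = 264
Subtract: 264 - 9 = 255
255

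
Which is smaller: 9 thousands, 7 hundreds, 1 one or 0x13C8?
Convert 9 thousands, 7 hundreds, 1 one (place-value notation) → 9×1000 + 7×100 + 1 = 9701 (decimal)
Convert 0x13C8 (hexadecimal) → 1×4096 + 3×256 + 12×16 + 8 = 5064 (decimal)
Compare 9701 vs 5064: smaller = 5064
5064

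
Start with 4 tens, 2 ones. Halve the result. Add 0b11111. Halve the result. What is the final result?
Convert 4 tens, 2 ones (place-value notation) → 4×10 + 2 = 42 (decimal)
Start: 42
42 ÷ 2 = 21
Convert 0b11111 (binary) → 16 + 8 + 4 + 2 + 1 = 31 (decimal)
21 + 31 = 52
52 ÷ 2 = 26
26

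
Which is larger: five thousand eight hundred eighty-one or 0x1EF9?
Convert five thousand eight hundred eighty-one (English words) → 5×1000 + 8×100 + 81 = 5881 (decimal)
Convert 0x1EF9 (hexadecimal) → 1×4096 + 14×256 + 15×16 + 9 = 7929 (decimal)
Compare 5881 vs 7929: larger = 7929
7929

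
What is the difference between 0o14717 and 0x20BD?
Convert 0o14717 (octal) → 1×4096 + 4×512 + 7×64 + 1×8 + 7 = 6607 (decimal)
Convert 0x20BD (hexadecimal) → 2×4096 + 11×16 + 13 = 8381 (decimal)
Difference: |6607 - 8381| = 1774
1774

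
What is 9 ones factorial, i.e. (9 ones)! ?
Convert 9 ones (place-value notation) → 9 (decimal)
Compute 9! = 362880
362880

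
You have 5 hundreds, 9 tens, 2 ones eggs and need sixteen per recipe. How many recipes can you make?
Convert 5 hundreds, 9 tens, 2 ones (place-value notation) → 5×100 + 9×10 + 2 = 592 (decimal)
Convert sixteen (English words) → 16 (decimal)
Compute 592 ÷ 16 = 37
37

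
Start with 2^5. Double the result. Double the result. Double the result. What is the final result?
Convert 2^5 (power) → 32 (decimal)
Start: 32
32 × 2 = 64
64 × 2 = 128
128 × 2 = 256
256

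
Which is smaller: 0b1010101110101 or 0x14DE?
Convert 0b1010101110101 (binary) → 4096 + 1024 + 256 + 64 + 32 + 16 + 4 + 1 = 5493 (decimal)
Convert 0x14DE (hexadecimal) → 1×4096 + 4×256 + 13×16 + 14 = 5342 (decimal)
Compare 5493 vs 5342: smaller = 5342
5342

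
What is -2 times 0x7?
Convert 0x7 (hexadecimal) → 7 (decimal)
Compute -2 × 7 = -14
-14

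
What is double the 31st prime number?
The 31st prime number = 127
Compute 127 × 2 = 254
254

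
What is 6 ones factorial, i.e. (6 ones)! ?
Convert 6 ones (place-value notation) → 6 (decimal)
Compute 6! = 720
720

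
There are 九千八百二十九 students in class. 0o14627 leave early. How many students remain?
Convert 九千八百二十九 (Chinese numeral) → 9×1000 + 8×100 + 2×10 + 9 = 9829 (decimal)
Convert 0o14627 (octal) → 1×4096 + 4×512 + 6×64 + 2×8 + 7 = 6551 (decimal)
Compute 9829 - 6551 = 3278
3278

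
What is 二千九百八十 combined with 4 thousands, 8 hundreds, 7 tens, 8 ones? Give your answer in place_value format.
Convert 二千九百八十 (Chinese numeral) → 2×1000 + 9×100 + 8×10 = 2980 (decimal)
Convert 4 thousands, 8 hundreds, 7 tens, 8 ones (place-value notation) → 4×1000 + 8×100 + 7×10 + 8 = 4878 (decimal)
Compute 2980 + 4878 = 7858
Convert 7858 (decimal) → 7858 = 7×1000 + 8×100 + 5×10 + 8 → 7 thousands, 8 hundreds, 5 tens, 8 ones (place-value notation)
7 thousands, 8 hundreds, 5 tens, 8 ones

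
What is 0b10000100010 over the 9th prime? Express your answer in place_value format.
Convert 0b10000100010 (binary) → 1024 + 32 + 2 = 1058 (decimal)
Convert the 9th prime (prime index) → 23 (decimal)
Compute 1058 ÷ 23 = 46
Convert 46 (decimal) → 46 = 4×10 + 6 → 4 tens, 6 ones (place-value notation)
4 tens, 6 ones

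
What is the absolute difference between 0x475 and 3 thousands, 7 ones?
Convert 0x475 (hexadecimal) → 4×256 + 7×16 + 5 = 1141 (decimal)
Convert 3 thousands, 7 ones (place-value notation) → 3×1000 + 7 = 3007 (decimal)
Compute |1141 - 3007| = 1866
1866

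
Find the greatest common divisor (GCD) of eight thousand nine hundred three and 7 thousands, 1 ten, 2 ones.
Convert eight thousand nine hundred three (English words) → 8×1000 + 9×100 + 3 = 8903 (decimal)
Convert 7 thousands, 1 ten, 2 ones (place-value notation) → 7×1000 + 1×10 + 2 = 7012 (decimal)
Compute gcd(8903, 7012) = 1
1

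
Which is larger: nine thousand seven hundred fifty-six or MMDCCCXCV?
Convert nine thousand seven hundred fifty-six (English words) → 9×1000 + 7×100 + 56 = 9756 (decimal)
Convert MMDCCCXCV (Roman numeral) → 1000 + 1000 + 500 + 100 + 100 + 100 + 90 + 5 = 2895 (decimal)
Compare 9756 vs 2895: larger = 9756
9756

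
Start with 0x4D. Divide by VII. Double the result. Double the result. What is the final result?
Convert 0x4D (hexadecimal) → 4×16 + 13 = 77 (decimal)
Start: 77
Convert VII (Roman numeral) → 5 + 1 + 1 = 7 (decimal)
77 ÷ 7 = 11
11 × 2 = 22
22 × 2 = 44
44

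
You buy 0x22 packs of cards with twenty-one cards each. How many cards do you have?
Convert twenty-one (English words) → 21 (decimal)
Convert 0x22 (hexadecimal) → 2×16 + 2 = 34 (decimal)
Compute 21 × 34 = 714
714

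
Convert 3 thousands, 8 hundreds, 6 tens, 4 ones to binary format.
Convert 3 thousands, 8 hundreds, 6 tens, 4 ones (place-value notation) → 3×1000 + 8×100 + 6×10 + 4 = 3864 (decimal)
Convert 3864 (decimal) → 3864 = 2048 + 1024 + 512 + 256 + 16 + 8 → 0b111100011000 (binary)
0b111100011000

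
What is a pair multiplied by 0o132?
Convert a pair (colloquial) → 2 (decimal)
Convert 0o132 (octal) → 1×64 + 3×8 + 2 = 90 (decimal)
Compute 2 × 90 = 180
180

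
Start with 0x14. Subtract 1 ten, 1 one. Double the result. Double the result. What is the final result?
Convert 0x14 (hexadecimal) → 1×16 + 4 = 20 (decimal)
Start: 20
Convert 1 ten, 1 one (place-value notation) → 1×10 + 1 = 11 (decimal)
20 - 11 = 9
9 × 2 = 18
18 × 2 = 36
36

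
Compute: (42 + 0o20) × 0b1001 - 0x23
Convert 0o20 (octal) → 2×8 = 16 (decimal)
Convert 0b1001 (binary) → 8 + 1 = 9 (decimal)
Convert 0x23 (hexadecimal) → 2×16 + 3 = 35 (decimal)
Expression in decimal: (42 + 16) × 9 - 35
Parentheses first: 42 + 16 = 58
Multiply: 58 × 9 = 522
Subtract: 522 - 35 = 487
487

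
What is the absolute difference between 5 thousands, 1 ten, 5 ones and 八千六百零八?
Convert 5 thousands, 1 ten, 5 ones (place-value notation) → 5×1000 + 1×10 + 5 = 5015 (decimal)
Convert 八千六百零八 (Chinese numeral) → 8×1000 + 6×100 + 8 = 8608 (decimal)
Compute |5015 - 8608| = 3593
3593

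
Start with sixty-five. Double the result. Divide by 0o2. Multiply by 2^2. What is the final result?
Convert sixty-five (English words) → 65 (decimal)
Start: 65
65 × 2 = 130
Convert 0o2 (octal) → 2 (decimal)
130 ÷ 2 = 65
Convert 2^2 (power) → 4 (decimal)
65 × 4 = 260
260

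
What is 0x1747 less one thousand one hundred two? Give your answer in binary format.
Convert 0x1747 (hexadecimal) → 1×4096 + 7×256 + 4×16 + 7 = 5959 (decimal)
Convert one thousand one hundred two (English words) → 1×1000 + 1×100 + 2 = 1102 (decimal)
Compute 5959 - 1102 = 4857
Convert 4857 (decimal) → 4857 = 4096 + 512 + 128 + 64 + 32 + 16 + 8 + 1 → 0b1001011111001 (binary)
0b1001011111001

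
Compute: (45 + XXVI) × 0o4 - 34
Convert XXVI (Roman numeral) → 10 + 10 + 5 + 1 = 26 (decimal)
Convert 0o4 (octal) → 4 (decimal)
Expression in decimal: (45 + 26) × 4 - 34
Parentheses first: 45 + 26 = 71
Multiply: 71 × 4 = 284
Subtract: 284 - 34 = 250
250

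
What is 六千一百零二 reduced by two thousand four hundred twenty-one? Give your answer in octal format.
Convert 六千一百零二 (Chinese numeral) → 6×1000 + 1×100 + 2 = 6102 (decimal)
Convert two thousand four hundred twenty-one (English words) → 2×1000 + 4×100 + 21 = 2421 (decimal)
Compute 6102 - 2421 = 3681
Convert 3681 (decimal) → 3681 = 7×512 + 1×64 + 4×8 + 1 → 0o7141 (octal)
0o7141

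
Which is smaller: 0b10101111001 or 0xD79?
Convert 0b10101111001 (binary) → 1024 + 256 + 64 + 32 + 16 + 8 + 1 = 1401 (decimal)
Convert 0xD79 (hexadecimal) → 13×256 + 7×16 + 9 = 3449 (decimal)
Compare 1401 vs 3449: smaller = 1401
1401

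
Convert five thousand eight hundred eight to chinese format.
Convert five thousand eight hundred eight (English words) → 5×1000 + 8×100 + 8 = 5808 (decimal)
Convert 5808 (decimal) → 5808 = 5×1000 + 8×100 + 8 → 五千八百零八 (Chinese numeral)
五千八百零八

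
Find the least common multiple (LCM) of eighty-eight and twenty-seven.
Convert eighty-eight (English words) → 88 (decimal)
Convert twenty-seven (English words) → 27 (decimal)
Compute lcm(88, 27) = 2376
2376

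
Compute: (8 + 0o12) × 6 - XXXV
Convert 0o12 (octal) → 1×8 + 2 = 10 (decimal)
Convert XXXV (Roman numeral) → 10 + 10 + 10 + 5 = 35 (decimal)
Expression in decimal: (8 + 10) × 6 - 35
Parentheses first: 8 + 10 = 18
Multiply: 18 × 6 = 108
Subtract: 108 - 35 = 73
73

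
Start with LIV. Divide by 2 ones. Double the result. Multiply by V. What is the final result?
Convert LIV (Roman numeral) → 50 + 4 = 54 (decimal)
Start: 54
Convert 2 ones (place-value notation) → 2 (decimal)
54 ÷ 2 = 27
27 × 2 = 54
Convert V (Roman numeral) → 5 (decimal)
54 × 5 = 270
270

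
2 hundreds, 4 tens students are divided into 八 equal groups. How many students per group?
Convert 2 hundreds, 4 tens (place-value notation) → 2×100 + 4×10 = 240 (decimal)
Convert 八 (Chinese numeral) → 8 (decimal)
Compute 240 ÷ 8 = 30
30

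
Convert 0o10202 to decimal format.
Convert 0o10202 (octal) → 1×4096 + 2×64 + 2 = 4226 (decimal)
4226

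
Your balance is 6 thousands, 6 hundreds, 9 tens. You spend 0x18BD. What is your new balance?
Convert 6 thousands, 6 hundreds, 9 tens (place-value notation) → 6×1000 + 6×100 + 9×10 = 6690 (decimal)
Convert 0x18BD (hexadecimal) → 1×4096 + 8×256 + 11×16 + 13 = 6333 (decimal)
Compute 6690 - 6333 = 357
357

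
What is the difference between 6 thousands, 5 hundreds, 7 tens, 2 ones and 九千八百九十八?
Convert 6 thousands, 5 hundreds, 7 tens, 2 ones (place-value notation) → 6×1000 + 5×100 + 7×10 + 2 = 6572 (decimal)
Convert 九千八百九十八 (Chinese numeral) → 9×1000 + 8×100 + 9×10 + 8 = 9898 (decimal)
Difference: |6572 - 9898| = 3326
3326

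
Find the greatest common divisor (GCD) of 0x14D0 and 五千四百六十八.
Convert 0x14D0 (hexadecimal) → 1×4096 + 4×256 + 13×16 = 5328 (decimal)
Convert 五千四百六十八 (Chinese numeral) → 5×1000 + 4×100 + 6×10 + 8 = 5468 (decimal)
Compute gcd(5328, 5468) = 4
4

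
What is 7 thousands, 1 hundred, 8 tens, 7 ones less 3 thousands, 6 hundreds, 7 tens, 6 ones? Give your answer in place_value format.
Convert 7 thousands, 1 hundred, 8 tens, 7 ones (place-value notation) → 7×1000 + 1×100 + 8×10 + 7 = 7187 (decimal)
Convert 3 thousands, 6 hundreds, 7 tens, 6 ones (place-value notation) → 3×1000 + 6×100 + 7×10 + 6 = 3676 (decimal)
Compute 7187 - 3676 = 3511
Convert 3511 (decimal) → 3511 = 3×1000 + 5×100 + 1×10 + 1 → 3 thousands, 5 hundreds, 1 ten, 1 one (place-value notation)
3 thousands, 5 hundreds, 1 ten, 1 one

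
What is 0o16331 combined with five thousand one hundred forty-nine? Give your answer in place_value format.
Convert 0o16331 (octal) → 1×4096 + 6×512 + 3×64 + 3×8 + 1 = 7385 (decimal)
Convert five thousand one hundred forty-nine (English words) → 5×1000 + 1×100 + 49 = 5149 (decimal)
Compute 7385 + 5149 = 12534
Convert 12534 (decimal) → 12534 = 12×1000 + 5×100 + 3×10 + 4 → 12 thousands, 5 hundreds, 3 tens, 4 ones (place-value notation)
12 thousands, 5 hundreds, 3 tens, 4 ones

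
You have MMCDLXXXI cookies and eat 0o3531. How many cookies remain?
Convert MMCDLXXXI (Roman numeral) → 1000 + 1000 + 400 + 50 + 10 + 10 + 10 + 1 = 2481 (decimal)
Convert 0o3531 (octal) → 3×512 + 5×64 + 3×8 + 1 = 1881 (decimal)
Compute 2481 - 1881 = 600
600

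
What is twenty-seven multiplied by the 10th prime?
Convert twenty-seven (English words) → 27 (decimal)
Convert the 10th prime (prime index) → 29 (decimal)
Compute 27 × 29 = 783
783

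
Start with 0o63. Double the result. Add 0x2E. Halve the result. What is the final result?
Convert 0o63 (octal) → 6×8 + 3 = 51 (decimal)
Start: 51
51 × 2 = 102
Convert 0x2E (hexadecimal) → 2×16 + 14 = 46 (decimal)
102 + 46 = 148
148 ÷ 2 = 74
74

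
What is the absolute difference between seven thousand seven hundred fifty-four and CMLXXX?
Convert seven thousand seven hundred fifty-four (English words) → 7×1000 + 7×100 + 54 = 7754 (decimal)
Convert CMLXXX (Roman numeral) → 900 + 50 + 10 + 10 + 10 = 980 (decimal)
Compute |7754 - 980| = 6774
6774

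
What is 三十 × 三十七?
Convert 三十 (Chinese numeral) → 3×10 = 30 (decimal)
Convert 三十七 (Chinese numeral) → 3×10 + 7 = 37 (decimal)
Compute 30 × 37 = 1110
1110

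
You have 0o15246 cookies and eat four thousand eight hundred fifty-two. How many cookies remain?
Convert 0o15246 (octal) → 1×4096 + 5×512 + 2×64 + 4×8 + 6 = 6822 (decimal)
Convert four thousand eight hundred fifty-two (English words) → 4×1000 + 8×100 + 52 = 4852 (decimal)
Compute 6822 - 4852 = 1970
1970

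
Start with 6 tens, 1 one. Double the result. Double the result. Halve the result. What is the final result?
Convert 6 tens, 1 one (place-value notation) → 6×10 + 1 = 61 (decimal)
Start: 61
61 × 2 = 122
122 × 2 = 244
244 ÷ 2 = 122
122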